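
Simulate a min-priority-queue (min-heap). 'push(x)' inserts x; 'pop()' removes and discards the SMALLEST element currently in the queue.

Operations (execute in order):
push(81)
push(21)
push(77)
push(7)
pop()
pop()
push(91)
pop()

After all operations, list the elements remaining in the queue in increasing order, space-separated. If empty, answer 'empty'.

Answer: 81 91

Derivation:
push(81): heap contents = [81]
push(21): heap contents = [21, 81]
push(77): heap contents = [21, 77, 81]
push(7): heap contents = [7, 21, 77, 81]
pop() → 7: heap contents = [21, 77, 81]
pop() → 21: heap contents = [77, 81]
push(91): heap contents = [77, 81, 91]
pop() → 77: heap contents = [81, 91]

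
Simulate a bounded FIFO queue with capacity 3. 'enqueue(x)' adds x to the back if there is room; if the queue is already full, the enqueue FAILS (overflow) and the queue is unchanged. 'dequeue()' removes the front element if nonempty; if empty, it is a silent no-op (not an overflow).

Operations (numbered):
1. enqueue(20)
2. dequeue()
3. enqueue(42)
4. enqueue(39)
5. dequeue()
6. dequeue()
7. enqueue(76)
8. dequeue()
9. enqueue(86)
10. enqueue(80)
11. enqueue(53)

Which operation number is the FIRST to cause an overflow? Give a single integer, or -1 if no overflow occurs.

1. enqueue(20): size=1
2. dequeue(): size=0
3. enqueue(42): size=1
4. enqueue(39): size=2
5. dequeue(): size=1
6. dequeue(): size=0
7. enqueue(76): size=1
8. dequeue(): size=0
9. enqueue(86): size=1
10. enqueue(80): size=2
11. enqueue(53): size=3

Answer: -1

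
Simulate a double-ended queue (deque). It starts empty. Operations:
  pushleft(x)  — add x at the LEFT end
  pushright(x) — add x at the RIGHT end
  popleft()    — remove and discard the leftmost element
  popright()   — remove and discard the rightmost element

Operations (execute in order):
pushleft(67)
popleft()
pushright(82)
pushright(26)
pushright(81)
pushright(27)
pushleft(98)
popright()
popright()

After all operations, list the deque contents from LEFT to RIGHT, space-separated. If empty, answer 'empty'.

Answer: 98 82 26

Derivation:
pushleft(67): [67]
popleft(): []
pushright(82): [82]
pushright(26): [82, 26]
pushright(81): [82, 26, 81]
pushright(27): [82, 26, 81, 27]
pushleft(98): [98, 82, 26, 81, 27]
popright(): [98, 82, 26, 81]
popright(): [98, 82, 26]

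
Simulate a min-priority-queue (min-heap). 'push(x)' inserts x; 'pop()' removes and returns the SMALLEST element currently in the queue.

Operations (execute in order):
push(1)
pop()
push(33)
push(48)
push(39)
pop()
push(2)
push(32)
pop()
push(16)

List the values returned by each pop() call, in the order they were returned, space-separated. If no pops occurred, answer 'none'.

push(1): heap contents = [1]
pop() → 1: heap contents = []
push(33): heap contents = [33]
push(48): heap contents = [33, 48]
push(39): heap contents = [33, 39, 48]
pop() → 33: heap contents = [39, 48]
push(2): heap contents = [2, 39, 48]
push(32): heap contents = [2, 32, 39, 48]
pop() → 2: heap contents = [32, 39, 48]
push(16): heap contents = [16, 32, 39, 48]

Answer: 1 33 2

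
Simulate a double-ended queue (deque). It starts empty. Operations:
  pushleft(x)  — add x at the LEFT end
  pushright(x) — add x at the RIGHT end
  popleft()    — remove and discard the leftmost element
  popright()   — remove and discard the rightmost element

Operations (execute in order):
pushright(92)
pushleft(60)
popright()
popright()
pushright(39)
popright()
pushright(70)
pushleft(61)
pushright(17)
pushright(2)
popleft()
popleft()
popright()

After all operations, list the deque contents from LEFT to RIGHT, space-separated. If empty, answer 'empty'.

Answer: 17

Derivation:
pushright(92): [92]
pushleft(60): [60, 92]
popright(): [60]
popright(): []
pushright(39): [39]
popright(): []
pushright(70): [70]
pushleft(61): [61, 70]
pushright(17): [61, 70, 17]
pushright(2): [61, 70, 17, 2]
popleft(): [70, 17, 2]
popleft(): [17, 2]
popright(): [17]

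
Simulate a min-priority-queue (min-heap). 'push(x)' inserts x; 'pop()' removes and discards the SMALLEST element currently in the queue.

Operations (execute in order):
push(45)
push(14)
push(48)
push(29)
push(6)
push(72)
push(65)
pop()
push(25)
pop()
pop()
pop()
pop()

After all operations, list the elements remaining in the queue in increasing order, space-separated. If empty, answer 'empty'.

push(45): heap contents = [45]
push(14): heap contents = [14, 45]
push(48): heap contents = [14, 45, 48]
push(29): heap contents = [14, 29, 45, 48]
push(6): heap contents = [6, 14, 29, 45, 48]
push(72): heap contents = [6, 14, 29, 45, 48, 72]
push(65): heap contents = [6, 14, 29, 45, 48, 65, 72]
pop() → 6: heap contents = [14, 29, 45, 48, 65, 72]
push(25): heap contents = [14, 25, 29, 45, 48, 65, 72]
pop() → 14: heap contents = [25, 29, 45, 48, 65, 72]
pop() → 25: heap contents = [29, 45, 48, 65, 72]
pop() → 29: heap contents = [45, 48, 65, 72]
pop() → 45: heap contents = [48, 65, 72]

Answer: 48 65 72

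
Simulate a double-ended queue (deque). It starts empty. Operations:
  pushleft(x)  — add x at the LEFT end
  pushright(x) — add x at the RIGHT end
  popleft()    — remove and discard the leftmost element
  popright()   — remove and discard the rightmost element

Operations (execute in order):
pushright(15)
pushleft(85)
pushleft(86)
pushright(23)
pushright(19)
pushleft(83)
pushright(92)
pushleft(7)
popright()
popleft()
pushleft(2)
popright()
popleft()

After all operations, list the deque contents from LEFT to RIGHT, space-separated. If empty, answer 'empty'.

pushright(15): [15]
pushleft(85): [85, 15]
pushleft(86): [86, 85, 15]
pushright(23): [86, 85, 15, 23]
pushright(19): [86, 85, 15, 23, 19]
pushleft(83): [83, 86, 85, 15, 23, 19]
pushright(92): [83, 86, 85, 15, 23, 19, 92]
pushleft(7): [7, 83, 86, 85, 15, 23, 19, 92]
popright(): [7, 83, 86, 85, 15, 23, 19]
popleft(): [83, 86, 85, 15, 23, 19]
pushleft(2): [2, 83, 86, 85, 15, 23, 19]
popright(): [2, 83, 86, 85, 15, 23]
popleft(): [83, 86, 85, 15, 23]

Answer: 83 86 85 15 23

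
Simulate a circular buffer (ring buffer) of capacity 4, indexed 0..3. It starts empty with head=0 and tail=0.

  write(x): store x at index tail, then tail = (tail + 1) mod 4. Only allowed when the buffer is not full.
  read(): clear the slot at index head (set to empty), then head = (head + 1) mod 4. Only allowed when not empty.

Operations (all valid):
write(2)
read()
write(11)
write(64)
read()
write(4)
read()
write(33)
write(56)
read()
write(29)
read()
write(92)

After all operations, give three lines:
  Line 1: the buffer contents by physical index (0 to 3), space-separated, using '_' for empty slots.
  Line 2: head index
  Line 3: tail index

Answer: _ 56 29 92
1
0

Derivation:
write(2): buf=[2 _ _ _], head=0, tail=1, size=1
read(): buf=[_ _ _ _], head=1, tail=1, size=0
write(11): buf=[_ 11 _ _], head=1, tail=2, size=1
write(64): buf=[_ 11 64 _], head=1, tail=3, size=2
read(): buf=[_ _ 64 _], head=2, tail=3, size=1
write(4): buf=[_ _ 64 4], head=2, tail=0, size=2
read(): buf=[_ _ _ 4], head=3, tail=0, size=1
write(33): buf=[33 _ _ 4], head=3, tail=1, size=2
write(56): buf=[33 56 _ 4], head=3, tail=2, size=3
read(): buf=[33 56 _ _], head=0, tail=2, size=2
write(29): buf=[33 56 29 _], head=0, tail=3, size=3
read(): buf=[_ 56 29 _], head=1, tail=3, size=2
write(92): buf=[_ 56 29 92], head=1, tail=0, size=3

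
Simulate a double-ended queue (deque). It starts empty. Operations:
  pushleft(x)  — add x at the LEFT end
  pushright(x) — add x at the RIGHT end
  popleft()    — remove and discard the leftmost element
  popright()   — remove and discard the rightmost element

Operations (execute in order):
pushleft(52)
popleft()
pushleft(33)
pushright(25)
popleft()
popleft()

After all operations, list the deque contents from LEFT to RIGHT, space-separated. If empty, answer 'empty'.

pushleft(52): [52]
popleft(): []
pushleft(33): [33]
pushright(25): [33, 25]
popleft(): [25]
popleft(): []

Answer: empty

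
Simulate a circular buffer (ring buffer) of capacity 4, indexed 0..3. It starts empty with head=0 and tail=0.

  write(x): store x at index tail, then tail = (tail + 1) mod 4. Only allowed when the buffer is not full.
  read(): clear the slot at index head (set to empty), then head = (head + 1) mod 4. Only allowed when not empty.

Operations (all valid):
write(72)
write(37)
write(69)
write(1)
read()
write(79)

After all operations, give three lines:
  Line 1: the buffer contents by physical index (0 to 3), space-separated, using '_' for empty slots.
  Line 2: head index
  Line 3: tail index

Answer: 79 37 69 1
1
1

Derivation:
write(72): buf=[72 _ _ _], head=0, tail=1, size=1
write(37): buf=[72 37 _ _], head=0, tail=2, size=2
write(69): buf=[72 37 69 _], head=0, tail=3, size=3
write(1): buf=[72 37 69 1], head=0, tail=0, size=4
read(): buf=[_ 37 69 1], head=1, tail=0, size=3
write(79): buf=[79 37 69 1], head=1, tail=1, size=4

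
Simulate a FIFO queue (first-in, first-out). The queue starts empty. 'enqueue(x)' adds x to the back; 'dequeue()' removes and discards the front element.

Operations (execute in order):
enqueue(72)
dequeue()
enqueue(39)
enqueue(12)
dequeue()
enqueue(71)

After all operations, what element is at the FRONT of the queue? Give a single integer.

Answer: 12

Derivation:
enqueue(72): queue = [72]
dequeue(): queue = []
enqueue(39): queue = [39]
enqueue(12): queue = [39, 12]
dequeue(): queue = [12]
enqueue(71): queue = [12, 71]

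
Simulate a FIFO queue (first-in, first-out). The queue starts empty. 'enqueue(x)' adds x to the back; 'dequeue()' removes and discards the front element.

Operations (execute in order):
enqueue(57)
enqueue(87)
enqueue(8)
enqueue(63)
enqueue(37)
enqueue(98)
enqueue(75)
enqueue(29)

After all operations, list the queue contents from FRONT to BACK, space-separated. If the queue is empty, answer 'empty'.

Answer: 57 87 8 63 37 98 75 29

Derivation:
enqueue(57): [57]
enqueue(87): [57, 87]
enqueue(8): [57, 87, 8]
enqueue(63): [57, 87, 8, 63]
enqueue(37): [57, 87, 8, 63, 37]
enqueue(98): [57, 87, 8, 63, 37, 98]
enqueue(75): [57, 87, 8, 63, 37, 98, 75]
enqueue(29): [57, 87, 8, 63, 37, 98, 75, 29]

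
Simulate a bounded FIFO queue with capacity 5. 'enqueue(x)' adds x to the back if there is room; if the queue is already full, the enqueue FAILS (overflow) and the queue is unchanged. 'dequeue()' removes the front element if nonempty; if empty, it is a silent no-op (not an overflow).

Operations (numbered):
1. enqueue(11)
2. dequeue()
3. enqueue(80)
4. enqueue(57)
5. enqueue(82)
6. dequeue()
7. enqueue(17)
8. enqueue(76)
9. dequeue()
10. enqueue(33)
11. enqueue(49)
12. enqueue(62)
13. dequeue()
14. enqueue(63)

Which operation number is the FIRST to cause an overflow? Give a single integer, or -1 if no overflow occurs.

Answer: 12

Derivation:
1. enqueue(11): size=1
2. dequeue(): size=0
3. enqueue(80): size=1
4. enqueue(57): size=2
5. enqueue(82): size=3
6. dequeue(): size=2
7. enqueue(17): size=3
8. enqueue(76): size=4
9. dequeue(): size=3
10. enqueue(33): size=4
11. enqueue(49): size=5
12. enqueue(62): size=5=cap → OVERFLOW (fail)
13. dequeue(): size=4
14. enqueue(63): size=5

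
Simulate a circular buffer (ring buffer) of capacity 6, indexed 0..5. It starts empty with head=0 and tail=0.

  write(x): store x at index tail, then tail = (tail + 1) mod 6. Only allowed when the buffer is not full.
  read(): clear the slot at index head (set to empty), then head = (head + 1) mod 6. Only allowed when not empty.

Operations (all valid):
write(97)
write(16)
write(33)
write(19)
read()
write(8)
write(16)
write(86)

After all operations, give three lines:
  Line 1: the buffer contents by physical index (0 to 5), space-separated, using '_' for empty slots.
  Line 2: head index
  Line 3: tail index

Answer: 86 16 33 19 8 16
1
1

Derivation:
write(97): buf=[97 _ _ _ _ _], head=0, tail=1, size=1
write(16): buf=[97 16 _ _ _ _], head=0, tail=2, size=2
write(33): buf=[97 16 33 _ _ _], head=0, tail=3, size=3
write(19): buf=[97 16 33 19 _ _], head=0, tail=4, size=4
read(): buf=[_ 16 33 19 _ _], head=1, tail=4, size=3
write(8): buf=[_ 16 33 19 8 _], head=1, tail=5, size=4
write(16): buf=[_ 16 33 19 8 16], head=1, tail=0, size=5
write(86): buf=[86 16 33 19 8 16], head=1, tail=1, size=6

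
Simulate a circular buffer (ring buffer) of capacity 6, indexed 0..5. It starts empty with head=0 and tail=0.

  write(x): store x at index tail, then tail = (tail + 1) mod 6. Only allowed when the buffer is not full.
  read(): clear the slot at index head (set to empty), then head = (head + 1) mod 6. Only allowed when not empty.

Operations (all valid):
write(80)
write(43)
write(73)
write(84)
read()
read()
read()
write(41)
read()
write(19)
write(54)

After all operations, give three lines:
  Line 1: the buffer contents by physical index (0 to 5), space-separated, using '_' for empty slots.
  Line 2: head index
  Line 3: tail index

write(80): buf=[80 _ _ _ _ _], head=0, tail=1, size=1
write(43): buf=[80 43 _ _ _ _], head=0, tail=2, size=2
write(73): buf=[80 43 73 _ _ _], head=0, tail=3, size=3
write(84): buf=[80 43 73 84 _ _], head=0, tail=4, size=4
read(): buf=[_ 43 73 84 _ _], head=1, tail=4, size=3
read(): buf=[_ _ 73 84 _ _], head=2, tail=4, size=2
read(): buf=[_ _ _ 84 _ _], head=3, tail=4, size=1
write(41): buf=[_ _ _ 84 41 _], head=3, tail=5, size=2
read(): buf=[_ _ _ _ 41 _], head=4, tail=5, size=1
write(19): buf=[_ _ _ _ 41 19], head=4, tail=0, size=2
write(54): buf=[54 _ _ _ 41 19], head=4, tail=1, size=3

Answer: 54 _ _ _ 41 19
4
1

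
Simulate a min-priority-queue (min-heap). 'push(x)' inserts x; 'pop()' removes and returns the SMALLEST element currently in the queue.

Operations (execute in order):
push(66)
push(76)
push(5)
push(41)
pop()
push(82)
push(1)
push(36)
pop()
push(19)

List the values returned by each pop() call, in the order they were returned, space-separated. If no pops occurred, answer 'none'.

Answer: 5 1

Derivation:
push(66): heap contents = [66]
push(76): heap contents = [66, 76]
push(5): heap contents = [5, 66, 76]
push(41): heap contents = [5, 41, 66, 76]
pop() → 5: heap contents = [41, 66, 76]
push(82): heap contents = [41, 66, 76, 82]
push(1): heap contents = [1, 41, 66, 76, 82]
push(36): heap contents = [1, 36, 41, 66, 76, 82]
pop() → 1: heap contents = [36, 41, 66, 76, 82]
push(19): heap contents = [19, 36, 41, 66, 76, 82]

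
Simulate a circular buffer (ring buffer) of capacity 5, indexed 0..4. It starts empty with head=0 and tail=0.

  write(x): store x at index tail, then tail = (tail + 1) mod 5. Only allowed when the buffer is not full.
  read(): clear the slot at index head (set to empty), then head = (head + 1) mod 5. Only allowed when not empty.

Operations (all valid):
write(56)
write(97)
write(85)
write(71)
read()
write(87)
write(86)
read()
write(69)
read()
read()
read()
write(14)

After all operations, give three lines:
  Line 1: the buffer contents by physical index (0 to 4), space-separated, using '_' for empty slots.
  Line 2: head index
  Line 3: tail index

Answer: 86 69 14 _ _
0
3

Derivation:
write(56): buf=[56 _ _ _ _], head=0, tail=1, size=1
write(97): buf=[56 97 _ _ _], head=0, tail=2, size=2
write(85): buf=[56 97 85 _ _], head=0, tail=3, size=3
write(71): buf=[56 97 85 71 _], head=0, tail=4, size=4
read(): buf=[_ 97 85 71 _], head=1, tail=4, size=3
write(87): buf=[_ 97 85 71 87], head=1, tail=0, size=4
write(86): buf=[86 97 85 71 87], head=1, tail=1, size=5
read(): buf=[86 _ 85 71 87], head=2, tail=1, size=4
write(69): buf=[86 69 85 71 87], head=2, tail=2, size=5
read(): buf=[86 69 _ 71 87], head=3, tail=2, size=4
read(): buf=[86 69 _ _ 87], head=4, tail=2, size=3
read(): buf=[86 69 _ _ _], head=0, tail=2, size=2
write(14): buf=[86 69 14 _ _], head=0, tail=3, size=3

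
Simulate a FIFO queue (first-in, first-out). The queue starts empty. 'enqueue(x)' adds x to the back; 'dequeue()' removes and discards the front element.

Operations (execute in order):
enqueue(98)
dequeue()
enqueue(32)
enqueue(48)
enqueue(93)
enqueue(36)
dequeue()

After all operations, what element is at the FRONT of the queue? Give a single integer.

Answer: 48

Derivation:
enqueue(98): queue = [98]
dequeue(): queue = []
enqueue(32): queue = [32]
enqueue(48): queue = [32, 48]
enqueue(93): queue = [32, 48, 93]
enqueue(36): queue = [32, 48, 93, 36]
dequeue(): queue = [48, 93, 36]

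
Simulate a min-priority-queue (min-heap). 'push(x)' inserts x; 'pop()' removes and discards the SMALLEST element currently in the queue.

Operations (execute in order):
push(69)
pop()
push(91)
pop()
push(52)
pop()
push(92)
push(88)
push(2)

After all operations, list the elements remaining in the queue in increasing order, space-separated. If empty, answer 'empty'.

Answer: 2 88 92

Derivation:
push(69): heap contents = [69]
pop() → 69: heap contents = []
push(91): heap contents = [91]
pop() → 91: heap contents = []
push(52): heap contents = [52]
pop() → 52: heap contents = []
push(92): heap contents = [92]
push(88): heap contents = [88, 92]
push(2): heap contents = [2, 88, 92]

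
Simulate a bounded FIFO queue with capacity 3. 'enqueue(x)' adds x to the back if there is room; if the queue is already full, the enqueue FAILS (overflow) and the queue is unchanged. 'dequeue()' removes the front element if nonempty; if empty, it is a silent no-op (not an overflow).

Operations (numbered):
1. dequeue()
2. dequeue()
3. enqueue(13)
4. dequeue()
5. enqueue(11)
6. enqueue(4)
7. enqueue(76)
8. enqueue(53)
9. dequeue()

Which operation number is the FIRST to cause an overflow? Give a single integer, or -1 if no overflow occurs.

Answer: 8

Derivation:
1. dequeue(): empty, no-op, size=0
2. dequeue(): empty, no-op, size=0
3. enqueue(13): size=1
4. dequeue(): size=0
5. enqueue(11): size=1
6. enqueue(4): size=2
7. enqueue(76): size=3
8. enqueue(53): size=3=cap → OVERFLOW (fail)
9. dequeue(): size=2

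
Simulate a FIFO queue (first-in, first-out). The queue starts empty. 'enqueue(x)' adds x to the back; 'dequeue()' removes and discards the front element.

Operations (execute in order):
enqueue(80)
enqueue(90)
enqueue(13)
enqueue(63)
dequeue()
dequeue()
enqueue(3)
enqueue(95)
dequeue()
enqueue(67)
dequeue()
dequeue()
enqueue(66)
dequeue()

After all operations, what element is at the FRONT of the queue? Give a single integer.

enqueue(80): queue = [80]
enqueue(90): queue = [80, 90]
enqueue(13): queue = [80, 90, 13]
enqueue(63): queue = [80, 90, 13, 63]
dequeue(): queue = [90, 13, 63]
dequeue(): queue = [13, 63]
enqueue(3): queue = [13, 63, 3]
enqueue(95): queue = [13, 63, 3, 95]
dequeue(): queue = [63, 3, 95]
enqueue(67): queue = [63, 3, 95, 67]
dequeue(): queue = [3, 95, 67]
dequeue(): queue = [95, 67]
enqueue(66): queue = [95, 67, 66]
dequeue(): queue = [67, 66]

Answer: 67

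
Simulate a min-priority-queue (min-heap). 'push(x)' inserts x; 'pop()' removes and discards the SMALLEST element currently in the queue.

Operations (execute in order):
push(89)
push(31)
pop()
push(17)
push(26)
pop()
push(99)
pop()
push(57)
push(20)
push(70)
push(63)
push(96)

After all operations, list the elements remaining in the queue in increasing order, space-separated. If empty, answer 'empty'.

Answer: 20 57 63 70 89 96 99

Derivation:
push(89): heap contents = [89]
push(31): heap contents = [31, 89]
pop() → 31: heap contents = [89]
push(17): heap contents = [17, 89]
push(26): heap contents = [17, 26, 89]
pop() → 17: heap contents = [26, 89]
push(99): heap contents = [26, 89, 99]
pop() → 26: heap contents = [89, 99]
push(57): heap contents = [57, 89, 99]
push(20): heap contents = [20, 57, 89, 99]
push(70): heap contents = [20, 57, 70, 89, 99]
push(63): heap contents = [20, 57, 63, 70, 89, 99]
push(96): heap contents = [20, 57, 63, 70, 89, 96, 99]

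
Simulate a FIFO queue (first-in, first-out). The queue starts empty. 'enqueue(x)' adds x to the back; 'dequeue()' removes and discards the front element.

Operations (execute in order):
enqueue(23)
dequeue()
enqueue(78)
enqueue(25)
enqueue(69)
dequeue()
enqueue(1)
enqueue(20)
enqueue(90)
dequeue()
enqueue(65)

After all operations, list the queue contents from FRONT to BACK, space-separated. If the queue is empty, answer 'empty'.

enqueue(23): [23]
dequeue(): []
enqueue(78): [78]
enqueue(25): [78, 25]
enqueue(69): [78, 25, 69]
dequeue(): [25, 69]
enqueue(1): [25, 69, 1]
enqueue(20): [25, 69, 1, 20]
enqueue(90): [25, 69, 1, 20, 90]
dequeue(): [69, 1, 20, 90]
enqueue(65): [69, 1, 20, 90, 65]

Answer: 69 1 20 90 65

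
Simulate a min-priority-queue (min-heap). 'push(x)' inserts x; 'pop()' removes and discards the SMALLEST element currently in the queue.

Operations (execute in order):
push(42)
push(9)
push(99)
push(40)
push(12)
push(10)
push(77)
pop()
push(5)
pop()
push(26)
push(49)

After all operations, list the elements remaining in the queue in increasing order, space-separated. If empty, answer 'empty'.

Answer: 10 12 26 40 42 49 77 99

Derivation:
push(42): heap contents = [42]
push(9): heap contents = [9, 42]
push(99): heap contents = [9, 42, 99]
push(40): heap contents = [9, 40, 42, 99]
push(12): heap contents = [9, 12, 40, 42, 99]
push(10): heap contents = [9, 10, 12, 40, 42, 99]
push(77): heap contents = [9, 10, 12, 40, 42, 77, 99]
pop() → 9: heap contents = [10, 12, 40, 42, 77, 99]
push(5): heap contents = [5, 10, 12, 40, 42, 77, 99]
pop() → 5: heap contents = [10, 12, 40, 42, 77, 99]
push(26): heap contents = [10, 12, 26, 40, 42, 77, 99]
push(49): heap contents = [10, 12, 26, 40, 42, 49, 77, 99]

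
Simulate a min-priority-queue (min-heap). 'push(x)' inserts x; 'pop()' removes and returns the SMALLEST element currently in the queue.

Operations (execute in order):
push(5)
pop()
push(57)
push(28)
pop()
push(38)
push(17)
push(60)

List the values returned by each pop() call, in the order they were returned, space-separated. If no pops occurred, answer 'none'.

Answer: 5 28

Derivation:
push(5): heap contents = [5]
pop() → 5: heap contents = []
push(57): heap contents = [57]
push(28): heap contents = [28, 57]
pop() → 28: heap contents = [57]
push(38): heap contents = [38, 57]
push(17): heap contents = [17, 38, 57]
push(60): heap contents = [17, 38, 57, 60]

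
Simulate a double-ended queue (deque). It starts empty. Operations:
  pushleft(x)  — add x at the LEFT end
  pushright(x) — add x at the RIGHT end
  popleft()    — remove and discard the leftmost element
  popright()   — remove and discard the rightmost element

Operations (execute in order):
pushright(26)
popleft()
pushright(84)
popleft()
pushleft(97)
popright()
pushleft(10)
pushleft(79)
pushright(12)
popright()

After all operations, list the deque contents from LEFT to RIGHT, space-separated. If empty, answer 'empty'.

pushright(26): [26]
popleft(): []
pushright(84): [84]
popleft(): []
pushleft(97): [97]
popright(): []
pushleft(10): [10]
pushleft(79): [79, 10]
pushright(12): [79, 10, 12]
popright(): [79, 10]

Answer: 79 10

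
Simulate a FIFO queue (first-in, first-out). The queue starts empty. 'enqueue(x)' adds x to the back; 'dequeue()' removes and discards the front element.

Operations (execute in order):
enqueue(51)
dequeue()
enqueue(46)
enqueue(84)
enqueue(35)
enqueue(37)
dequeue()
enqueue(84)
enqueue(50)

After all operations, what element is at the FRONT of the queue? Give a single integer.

enqueue(51): queue = [51]
dequeue(): queue = []
enqueue(46): queue = [46]
enqueue(84): queue = [46, 84]
enqueue(35): queue = [46, 84, 35]
enqueue(37): queue = [46, 84, 35, 37]
dequeue(): queue = [84, 35, 37]
enqueue(84): queue = [84, 35, 37, 84]
enqueue(50): queue = [84, 35, 37, 84, 50]

Answer: 84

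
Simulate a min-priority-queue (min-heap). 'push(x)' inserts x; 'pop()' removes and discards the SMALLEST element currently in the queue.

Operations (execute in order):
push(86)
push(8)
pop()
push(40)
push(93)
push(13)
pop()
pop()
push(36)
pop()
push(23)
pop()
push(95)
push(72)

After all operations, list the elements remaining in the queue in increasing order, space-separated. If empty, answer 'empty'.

Answer: 72 86 93 95

Derivation:
push(86): heap contents = [86]
push(8): heap contents = [8, 86]
pop() → 8: heap contents = [86]
push(40): heap contents = [40, 86]
push(93): heap contents = [40, 86, 93]
push(13): heap contents = [13, 40, 86, 93]
pop() → 13: heap contents = [40, 86, 93]
pop() → 40: heap contents = [86, 93]
push(36): heap contents = [36, 86, 93]
pop() → 36: heap contents = [86, 93]
push(23): heap contents = [23, 86, 93]
pop() → 23: heap contents = [86, 93]
push(95): heap contents = [86, 93, 95]
push(72): heap contents = [72, 86, 93, 95]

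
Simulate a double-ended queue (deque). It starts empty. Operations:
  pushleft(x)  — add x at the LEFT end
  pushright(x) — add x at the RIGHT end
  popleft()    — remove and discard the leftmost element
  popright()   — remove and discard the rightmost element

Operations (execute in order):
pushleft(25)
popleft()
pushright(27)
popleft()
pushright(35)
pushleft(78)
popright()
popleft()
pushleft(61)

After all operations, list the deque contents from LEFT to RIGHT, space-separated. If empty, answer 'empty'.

Answer: 61

Derivation:
pushleft(25): [25]
popleft(): []
pushright(27): [27]
popleft(): []
pushright(35): [35]
pushleft(78): [78, 35]
popright(): [78]
popleft(): []
pushleft(61): [61]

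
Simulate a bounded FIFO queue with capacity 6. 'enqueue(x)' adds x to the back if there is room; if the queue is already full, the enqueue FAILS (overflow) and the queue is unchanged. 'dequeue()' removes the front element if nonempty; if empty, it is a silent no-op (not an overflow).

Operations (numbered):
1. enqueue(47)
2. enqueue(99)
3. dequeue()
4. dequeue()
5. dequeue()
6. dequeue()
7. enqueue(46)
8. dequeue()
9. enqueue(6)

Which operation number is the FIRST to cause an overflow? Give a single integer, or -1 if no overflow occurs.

1. enqueue(47): size=1
2. enqueue(99): size=2
3. dequeue(): size=1
4. dequeue(): size=0
5. dequeue(): empty, no-op, size=0
6. dequeue(): empty, no-op, size=0
7. enqueue(46): size=1
8. dequeue(): size=0
9. enqueue(6): size=1

Answer: -1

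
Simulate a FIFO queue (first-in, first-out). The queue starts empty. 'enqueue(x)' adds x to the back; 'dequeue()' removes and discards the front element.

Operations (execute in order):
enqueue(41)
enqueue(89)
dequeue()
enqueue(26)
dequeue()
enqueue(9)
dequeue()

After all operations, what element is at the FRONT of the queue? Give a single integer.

Answer: 9

Derivation:
enqueue(41): queue = [41]
enqueue(89): queue = [41, 89]
dequeue(): queue = [89]
enqueue(26): queue = [89, 26]
dequeue(): queue = [26]
enqueue(9): queue = [26, 9]
dequeue(): queue = [9]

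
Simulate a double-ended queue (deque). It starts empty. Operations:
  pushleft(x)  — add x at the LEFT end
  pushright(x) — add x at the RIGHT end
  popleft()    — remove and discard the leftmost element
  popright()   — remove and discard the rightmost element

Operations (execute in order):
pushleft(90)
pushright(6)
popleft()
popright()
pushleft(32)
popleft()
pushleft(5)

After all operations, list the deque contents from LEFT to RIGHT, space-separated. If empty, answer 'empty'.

Answer: 5

Derivation:
pushleft(90): [90]
pushright(6): [90, 6]
popleft(): [6]
popright(): []
pushleft(32): [32]
popleft(): []
pushleft(5): [5]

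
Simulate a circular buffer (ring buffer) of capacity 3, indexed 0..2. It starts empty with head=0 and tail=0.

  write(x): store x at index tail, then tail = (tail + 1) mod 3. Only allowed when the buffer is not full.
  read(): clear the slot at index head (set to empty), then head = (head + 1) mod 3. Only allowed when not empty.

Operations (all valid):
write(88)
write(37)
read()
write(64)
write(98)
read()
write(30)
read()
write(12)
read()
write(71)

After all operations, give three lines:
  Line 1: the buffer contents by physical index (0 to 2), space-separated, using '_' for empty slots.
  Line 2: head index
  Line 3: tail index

Answer: 71 30 12
1
1

Derivation:
write(88): buf=[88 _ _], head=0, tail=1, size=1
write(37): buf=[88 37 _], head=0, tail=2, size=2
read(): buf=[_ 37 _], head=1, tail=2, size=1
write(64): buf=[_ 37 64], head=1, tail=0, size=2
write(98): buf=[98 37 64], head=1, tail=1, size=3
read(): buf=[98 _ 64], head=2, tail=1, size=2
write(30): buf=[98 30 64], head=2, tail=2, size=3
read(): buf=[98 30 _], head=0, tail=2, size=2
write(12): buf=[98 30 12], head=0, tail=0, size=3
read(): buf=[_ 30 12], head=1, tail=0, size=2
write(71): buf=[71 30 12], head=1, tail=1, size=3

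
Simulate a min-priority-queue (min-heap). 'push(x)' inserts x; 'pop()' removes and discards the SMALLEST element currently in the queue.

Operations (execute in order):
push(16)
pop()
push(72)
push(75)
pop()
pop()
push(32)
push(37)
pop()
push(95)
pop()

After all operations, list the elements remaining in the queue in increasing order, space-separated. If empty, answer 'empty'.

push(16): heap contents = [16]
pop() → 16: heap contents = []
push(72): heap contents = [72]
push(75): heap contents = [72, 75]
pop() → 72: heap contents = [75]
pop() → 75: heap contents = []
push(32): heap contents = [32]
push(37): heap contents = [32, 37]
pop() → 32: heap contents = [37]
push(95): heap contents = [37, 95]
pop() → 37: heap contents = [95]

Answer: 95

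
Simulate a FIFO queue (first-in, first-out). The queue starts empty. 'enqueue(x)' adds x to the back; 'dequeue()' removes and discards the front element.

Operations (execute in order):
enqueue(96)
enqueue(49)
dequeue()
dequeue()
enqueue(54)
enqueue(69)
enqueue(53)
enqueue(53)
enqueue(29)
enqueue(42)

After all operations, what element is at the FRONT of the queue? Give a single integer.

enqueue(96): queue = [96]
enqueue(49): queue = [96, 49]
dequeue(): queue = [49]
dequeue(): queue = []
enqueue(54): queue = [54]
enqueue(69): queue = [54, 69]
enqueue(53): queue = [54, 69, 53]
enqueue(53): queue = [54, 69, 53, 53]
enqueue(29): queue = [54, 69, 53, 53, 29]
enqueue(42): queue = [54, 69, 53, 53, 29, 42]

Answer: 54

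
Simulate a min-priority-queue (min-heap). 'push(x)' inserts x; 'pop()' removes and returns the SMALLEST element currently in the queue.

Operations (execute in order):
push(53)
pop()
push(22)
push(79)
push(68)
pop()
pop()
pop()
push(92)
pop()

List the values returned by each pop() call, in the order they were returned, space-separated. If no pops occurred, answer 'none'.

push(53): heap contents = [53]
pop() → 53: heap contents = []
push(22): heap contents = [22]
push(79): heap contents = [22, 79]
push(68): heap contents = [22, 68, 79]
pop() → 22: heap contents = [68, 79]
pop() → 68: heap contents = [79]
pop() → 79: heap contents = []
push(92): heap contents = [92]
pop() → 92: heap contents = []

Answer: 53 22 68 79 92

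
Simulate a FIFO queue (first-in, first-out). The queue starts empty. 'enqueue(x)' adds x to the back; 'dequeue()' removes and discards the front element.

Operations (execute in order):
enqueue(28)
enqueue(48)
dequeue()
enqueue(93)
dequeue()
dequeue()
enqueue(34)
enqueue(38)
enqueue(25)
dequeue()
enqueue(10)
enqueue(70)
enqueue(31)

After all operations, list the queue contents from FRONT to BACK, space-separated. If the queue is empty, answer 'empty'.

enqueue(28): [28]
enqueue(48): [28, 48]
dequeue(): [48]
enqueue(93): [48, 93]
dequeue(): [93]
dequeue(): []
enqueue(34): [34]
enqueue(38): [34, 38]
enqueue(25): [34, 38, 25]
dequeue(): [38, 25]
enqueue(10): [38, 25, 10]
enqueue(70): [38, 25, 10, 70]
enqueue(31): [38, 25, 10, 70, 31]

Answer: 38 25 10 70 31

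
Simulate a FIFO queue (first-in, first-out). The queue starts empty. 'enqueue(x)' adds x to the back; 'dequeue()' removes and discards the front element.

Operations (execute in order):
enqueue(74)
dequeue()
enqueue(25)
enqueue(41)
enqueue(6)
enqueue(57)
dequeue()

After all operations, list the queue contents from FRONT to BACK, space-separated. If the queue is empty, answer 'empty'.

Answer: 41 6 57

Derivation:
enqueue(74): [74]
dequeue(): []
enqueue(25): [25]
enqueue(41): [25, 41]
enqueue(6): [25, 41, 6]
enqueue(57): [25, 41, 6, 57]
dequeue(): [41, 6, 57]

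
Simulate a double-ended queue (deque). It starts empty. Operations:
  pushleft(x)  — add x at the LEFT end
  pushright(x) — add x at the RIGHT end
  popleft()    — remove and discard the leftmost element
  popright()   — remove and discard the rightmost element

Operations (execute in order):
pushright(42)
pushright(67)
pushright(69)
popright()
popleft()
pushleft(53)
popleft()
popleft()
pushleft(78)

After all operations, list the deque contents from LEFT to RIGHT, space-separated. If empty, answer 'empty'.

Answer: 78

Derivation:
pushright(42): [42]
pushright(67): [42, 67]
pushright(69): [42, 67, 69]
popright(): [42, 67]
popleft(): [67]
pushleft(53): [53, 67]
popleft(): [67]
popleft(): []
pushleft(78): [78]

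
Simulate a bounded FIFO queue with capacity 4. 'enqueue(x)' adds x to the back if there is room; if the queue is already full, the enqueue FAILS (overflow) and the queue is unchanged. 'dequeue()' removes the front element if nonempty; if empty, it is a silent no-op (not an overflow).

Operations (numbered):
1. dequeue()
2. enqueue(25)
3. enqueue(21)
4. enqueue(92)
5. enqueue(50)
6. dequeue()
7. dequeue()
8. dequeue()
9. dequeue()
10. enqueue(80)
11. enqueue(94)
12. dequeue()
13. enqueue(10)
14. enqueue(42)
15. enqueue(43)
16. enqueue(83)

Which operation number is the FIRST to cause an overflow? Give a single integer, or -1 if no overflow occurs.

Answer: 16

Derivation:
1. dequeue(): empty, no-op, size=0
2. enqueue(25): size=1
3. enqueue(21): size=2
4. enqueue(92): size=3
5. enqueue(50): size=4
6. dequeue(): size=3
7. dequeue(): size=2
8. dequeue(): size=1
9. dequeue(): size=0
10. enqueue(80): size=1
11. enqueue(94): size=2
12. dequeue(): size=1
13. enqueue(10): size=2
14. enqueue(42): size=3
15. enqueue(43): size=4
16. enqueue(83): size=4=cap → OVERFLOW (fail)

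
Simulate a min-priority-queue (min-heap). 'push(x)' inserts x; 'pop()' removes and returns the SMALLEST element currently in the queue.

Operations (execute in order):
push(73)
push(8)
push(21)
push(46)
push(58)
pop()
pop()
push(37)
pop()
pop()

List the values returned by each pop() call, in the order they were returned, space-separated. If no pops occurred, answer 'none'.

Answer: 8 21 37 46

Derivation:
push(73): heap contents = [73]
push(8): heap contents = [8, 73]
push(21): heap contents = [8, 21, 73]
push(46): heap contents = [8, 21, 46, 73]
push(58): heap contents = [8, 21, 46, 58, 73]
pop() → 8: heap contents = [21, 46, 58, 73]
pop() → 21: heap contents = [46, 58, 73]
push(37): heap contents = [37, 46, 58, 73]
pop() → 37: heap contents = [46, 58, 73]
pop() → 46: heap contents = [58, 73]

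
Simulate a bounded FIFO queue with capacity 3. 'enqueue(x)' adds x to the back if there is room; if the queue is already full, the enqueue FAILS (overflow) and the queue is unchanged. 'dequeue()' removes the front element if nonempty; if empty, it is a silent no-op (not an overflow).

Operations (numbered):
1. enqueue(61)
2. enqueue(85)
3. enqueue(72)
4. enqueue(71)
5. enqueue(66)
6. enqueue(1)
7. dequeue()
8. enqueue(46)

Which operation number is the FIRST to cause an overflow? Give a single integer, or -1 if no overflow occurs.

1. enqueue(61): size=1
2. enqueue(85): size=2
3. enqueue(72): size=3
4. enqueue(71): size=3=cap → OVERFLOW (fail)
5. enqueue(66): size=3=cap → OVERFLOW (fail)
6. enqueue(1): size=3=cap → OVERFLOW (fail)
7. dequeue(): size=2
8. enqueue(46): size=3

Answer: 4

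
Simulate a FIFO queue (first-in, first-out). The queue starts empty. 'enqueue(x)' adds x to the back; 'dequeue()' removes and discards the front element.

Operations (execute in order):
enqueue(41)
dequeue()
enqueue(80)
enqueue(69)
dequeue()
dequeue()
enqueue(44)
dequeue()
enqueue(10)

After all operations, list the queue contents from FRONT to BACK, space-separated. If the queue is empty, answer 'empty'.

Answer: 10

Derivation:
enqueue(41): [41]
dequeue(): []
enqueue(80): [80]
enqueue(69): [80, 69]
dequeue(): [69]
dequeue(): []
enqueue(44): [44]
dequeue(): []
enqueue(10): [10]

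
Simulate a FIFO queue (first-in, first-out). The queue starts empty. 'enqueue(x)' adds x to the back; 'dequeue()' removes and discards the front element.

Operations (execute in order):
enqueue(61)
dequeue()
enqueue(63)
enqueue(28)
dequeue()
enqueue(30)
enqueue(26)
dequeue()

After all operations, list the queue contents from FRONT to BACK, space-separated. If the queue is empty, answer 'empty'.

Answer: 30 26

Derivation:
enqueue(61): [61]
dequeue(): []
enqueue(63): [63]
enqueue(28): [63, 28]
dequeue(): [28]
enqueue(30): [28, 30]
enqueue(26): [28, 30, 26]
dequeue(): [30, 26]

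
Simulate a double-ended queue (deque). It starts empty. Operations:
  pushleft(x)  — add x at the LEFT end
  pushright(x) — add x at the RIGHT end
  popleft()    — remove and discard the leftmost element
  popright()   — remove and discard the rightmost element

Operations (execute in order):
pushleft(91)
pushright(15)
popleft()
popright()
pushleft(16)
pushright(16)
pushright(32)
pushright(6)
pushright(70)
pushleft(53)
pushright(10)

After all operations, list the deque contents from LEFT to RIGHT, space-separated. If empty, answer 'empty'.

pushleft(91): [91]
pushright(15): [91, 15]
popleft(): [15]
popright(): []
pushleft(16): [16]
pushright(16): [16, 16]
pushright(32): [16, 16, 32]
pushright(6): [16, 16, 32, 6]
pushright(70): [16, 16, 32, 6, 70]
pushleft(53): [53, 16, 16, 32, 6, 70]
pushright(10): [53, 16, 16, 32, 6, 70, 10]

Answer: 53 16 16 32 6 70 10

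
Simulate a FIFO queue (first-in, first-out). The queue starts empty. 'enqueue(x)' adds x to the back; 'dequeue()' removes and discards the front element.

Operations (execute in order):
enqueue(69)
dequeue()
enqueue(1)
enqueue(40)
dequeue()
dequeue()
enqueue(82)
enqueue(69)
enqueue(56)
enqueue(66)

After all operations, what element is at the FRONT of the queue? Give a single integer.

Answer: 82

Derivation:
enqueue(69): queue = [69]
dequeue(): queue = []
enqueue(1): queue = [1]
enqueue(40): queue = [1, 40]
dequeue(): queue = [40]
dequeue(): queue = []
enqueue(82): queue = [82]
enqueue(69): queue = [82, 69]
enqueue(56): queue = [82, 69, 56]
enqueue(66): queue = [82, 69, 56, 66]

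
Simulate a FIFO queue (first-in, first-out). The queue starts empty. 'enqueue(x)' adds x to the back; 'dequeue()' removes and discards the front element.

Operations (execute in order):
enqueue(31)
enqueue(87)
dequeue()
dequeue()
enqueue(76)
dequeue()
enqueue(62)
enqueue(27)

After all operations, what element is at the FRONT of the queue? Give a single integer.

enqueue(31): queue = [31]
enqueue(87): queue = [31, 87]
dequeue(): queue = [87]
dequeue(): queue = []
enqueue(76): queue = [76]
dequeue(): queue = []
enqueue(62): queue = [62]
enqueue(27): queue = [62, 27]

Answer: 62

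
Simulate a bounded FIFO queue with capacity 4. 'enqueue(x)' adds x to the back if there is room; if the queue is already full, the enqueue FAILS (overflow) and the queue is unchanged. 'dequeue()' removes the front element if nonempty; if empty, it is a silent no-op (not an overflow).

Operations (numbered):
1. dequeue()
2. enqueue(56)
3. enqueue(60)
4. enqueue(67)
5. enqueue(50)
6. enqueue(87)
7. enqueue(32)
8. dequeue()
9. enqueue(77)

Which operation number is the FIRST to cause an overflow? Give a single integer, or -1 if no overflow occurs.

Answer: 6

Derivation:
1. dequeue(): empty, no-op, size=0
2. enqueue(56): size=1
3. enqueue(60): size=2
4. enqueue(67): size=3
5. enqueue(50): size=4
6. enqueue(87): size=4=cap → OVERFLOW (fail)
7. enqueue(32): size=4=cap → OVERFLOW (fail)
8. dequeue(): size=3
9. enqueue(77): size=4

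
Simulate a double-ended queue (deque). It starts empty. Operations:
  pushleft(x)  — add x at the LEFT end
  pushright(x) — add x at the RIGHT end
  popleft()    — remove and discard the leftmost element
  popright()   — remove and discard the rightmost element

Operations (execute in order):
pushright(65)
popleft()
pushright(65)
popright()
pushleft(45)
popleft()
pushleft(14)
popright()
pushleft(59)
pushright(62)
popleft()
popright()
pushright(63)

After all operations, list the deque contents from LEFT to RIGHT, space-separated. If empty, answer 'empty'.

pushright(65): [65]
popleft(): []
pushright(65): [65]
popright(): []
pushleft(45): [45]
popleft(): []
pushleft(14): [14]
popright(): []
pushleft(59): [59]
pushright(62): [59, 62]
popleft(): [62]
popright(): []
pushright(63): [63]

Answer: 63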